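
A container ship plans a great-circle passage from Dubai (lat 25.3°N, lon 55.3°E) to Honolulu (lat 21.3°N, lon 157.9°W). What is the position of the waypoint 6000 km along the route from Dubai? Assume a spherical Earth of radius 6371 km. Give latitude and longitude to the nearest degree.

The haversine formula gives a central angle δ ≈ 2.153 rad (123.3°) between the endpoints. The total great-circle distance is δ·R ≈ 2.153 × 6371 ≈ 13715 km, so the target fraction is f = 6000/13715 ≈ 0.437.
Interpolate at f ≈ 0.437 with slerp weights a = sin((1−f)δ)/sin δ ≈ 1.120, b = sin(fδ)/sin δ ≈ 0.968.
p = a·p₁ + b·p₂ ≈ (-0.259, 0.493, 0.830); φ = arcsin(p_z) ≈ 56.13°, λ = atan2(p_y, p_x) ≈ 117.69°.

≈ lat 56°N, lon 118°E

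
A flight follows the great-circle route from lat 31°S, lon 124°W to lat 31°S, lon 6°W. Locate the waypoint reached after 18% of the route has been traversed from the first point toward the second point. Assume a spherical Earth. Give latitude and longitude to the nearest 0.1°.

Convert each endpoint to a unit vector on the sphere (x = cos φ cos λ, y = cos φ sin λ, z = sin φ).
The central angle between the endpoints is δ = arccos(p₁·p₂) ≈ 1.651 rad (94.6°).
Interpolate at f = 0.18 with slerp weights a = sin((1−f)δ)/sin δ ≈ 0.980, b = sin(fδ)/sin δ ≈ 0.294.
p = a·p₁ + b·p₂ ≈ (-0.219, -0.722, -0.656); φ = arcsin(p_z) ≈ -40.98°, λ = atan2(p_y, p_x) ≈ -106.88°.

≈ lat 41.0°S, lon 106.9°W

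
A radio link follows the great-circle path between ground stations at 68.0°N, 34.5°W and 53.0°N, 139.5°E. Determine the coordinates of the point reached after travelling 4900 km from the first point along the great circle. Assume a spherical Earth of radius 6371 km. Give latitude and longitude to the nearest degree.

≈ 68°N, 138°E

The haversine formula gives a central angle δ ≈ 1.028 rad (58.9°) between the endpoints. The total great-circle distance is δ·R ≈ 1.028 × 6371 ≈ 6551 km, so the target fraction is f = 4900/6551 ≈ 0.748.
Interpolate at f ≈ 0.748 with slerp weights a = sin((1−f)δ)/sin δ ≈ 0.299, b = sin(fδ)/sin δ ≈ 0.812.
p = a·p₁ + b·p₂ ≈ (-0.279, 0.254, 0.926); φ = arcsin(p_z) ≈ 67.83°, λ = atan2(p_y, p_x) ≈ 137.72°.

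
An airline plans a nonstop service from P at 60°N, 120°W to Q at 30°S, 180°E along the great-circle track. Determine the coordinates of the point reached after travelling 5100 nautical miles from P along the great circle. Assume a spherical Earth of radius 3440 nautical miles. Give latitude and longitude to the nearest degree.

≈ 14°S, 172°W

Write both endpoints as unit vectors p₁, p₂ with components (cos φ cos λ, cos φ sin λ, sin φ).
The central angle between the endpoints is δ = arccos(p₁·p₂) ≈ 1.789 rad (102.5°). The total great-circle distance is δ·R ≈ 1.789 × 3440 ≈ 6154 nmi, so the target fraction is f = 5100/6154 ≈ 0.829.
Interpolate at f ≈ 0.829 with slerp weights a = sin((1−f)δ)/sin δ ≈ 0.309, b = sin(fδ)/sin δ ≈ 1.020.
p = a·p₁ + b·p₂ ≈ (-0.961, -0.134, -0.243); φ = arcsin(p_z) ≈ -14.04°, λ = atan2(p_y, p_x) ≈ -172.07°.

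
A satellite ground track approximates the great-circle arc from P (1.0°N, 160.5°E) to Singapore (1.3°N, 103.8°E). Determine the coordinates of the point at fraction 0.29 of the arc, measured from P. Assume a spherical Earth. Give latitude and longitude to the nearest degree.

The haversine formula gives a central angle δ ≈ 0.989 rad (56.7°) between the endpoints.
Interpolate at f = 0.29 with slerp weights a = sin((1−f)δ)/sin δ ≈ 0.773, b = sin(fδ)/sin δ ≈ 0.339.
p = a·p₁ + b·p₂ ≈ (-0.809, 0.587, 0.021); φ = arcsin(p_z) ≈ 1.21°, λ = atan2(p_y, p_x) ≈ 144.06°.

≈ (1°N, 144°E)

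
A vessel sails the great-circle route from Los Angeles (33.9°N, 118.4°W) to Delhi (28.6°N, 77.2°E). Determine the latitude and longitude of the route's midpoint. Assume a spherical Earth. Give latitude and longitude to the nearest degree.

The haversine formula gives a central angle δ ≈ 2.021 rad (115.8°) between the endpoints.
Interpolate at f = 1/2 with slerp weights a = sin((1−f)δ)/sin δ ≈ 0.941, b = sin(fδ)/sin δ ≈ 0.941.
p = a·p₁ + b·p₂ ≈ (-0.188, 0.119, 0.975); φ = arcsin(p_z) ≈ 77.14°, λ = atan2(p_y, p_x) ≈ 147.81°.

≈ 77°N, 148°E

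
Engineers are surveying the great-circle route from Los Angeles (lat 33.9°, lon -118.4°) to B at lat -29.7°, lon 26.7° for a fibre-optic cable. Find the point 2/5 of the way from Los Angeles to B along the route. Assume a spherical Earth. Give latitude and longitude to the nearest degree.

≈ lat 15°, lon -55°

The haversine formula gives a central angle δ ≈ 2.621 rad (150.2°) between the endpoints.
Interpolate at f = 2/5 with slerp weights a = sin((1−f)δ)/sin δ ≈ 2.011, b = sin(fδ)/sin δ ≈ 1.743.
p = a·p₁ + b·p₂ ≈ (0.559, -0.788, 0.258); φ = arcsin(p_z) ≈ 14.96°, λ = atan2(p_y, p_x) ≈ -54.67°.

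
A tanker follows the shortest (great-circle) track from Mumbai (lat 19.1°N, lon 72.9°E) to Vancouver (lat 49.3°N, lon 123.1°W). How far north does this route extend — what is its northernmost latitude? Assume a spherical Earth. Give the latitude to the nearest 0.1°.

≈ 79.6°N

The great circle lies in the plane with unit normal n̂ = (p₁ × p₂)/|p₁ × p₂|.
Here n̂_z ≈ +0.181; the vertex latitude is φ_max = arccos|n̂_z| ≈ 79.6°.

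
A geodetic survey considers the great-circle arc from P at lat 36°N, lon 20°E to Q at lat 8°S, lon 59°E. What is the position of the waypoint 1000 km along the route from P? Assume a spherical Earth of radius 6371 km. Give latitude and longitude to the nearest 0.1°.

Write both endpoints as unit vectors p₁, p₂ with components (cos φ cos λ, cos φ sin λ, sin φ).
The central angle between the endpoints is δ = arccos(p₁·p₂) ≈ 0.999 rad (57.3°). The total great-circle distance is δ·R ≈ 0.999 × 6371 ≈ 6367 km, so the target fraction is f = 1000/6367 ≈ 0.157.
Interpolate at f ≈ 0.157 with slerp weights a = sin((1−f)δ)/sin δ ≈ 0.887, b = sin(fδ)/sin δ ≈ 0.186.
p = a·p₁ + b·p₂ ≈ (0.769, 0.403, 0.496); φ = arcsin(p_z) ≈ 29.71°, λ = atan2(p_y, p_x) ≈ 27.66°.

≈ lat 29.7°N, lon 27.7°E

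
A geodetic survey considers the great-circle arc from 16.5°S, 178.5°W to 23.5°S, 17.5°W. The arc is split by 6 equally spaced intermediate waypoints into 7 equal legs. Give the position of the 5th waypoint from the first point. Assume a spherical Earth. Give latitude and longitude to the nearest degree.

Convert each endpoint to a unit vector on the sphere (x = cos φ cos λ, y = cos φ sin λ, z = sin φ).
The central angle between the endpoints is δ = arccos(p₁·p₂) ≈ 2.372 rad (135.9°).
Interpolate at f = 5/7 with slerp weights a = sin((1−f)δ)/sin δ ≈ 0.901, b = sin(fδ)/sin δ ≈ 1.426.
p = a·p₁ + b·p₂ ≈ (0.384, -0.416, -0.825); φ = arcsin(p_z) ≈ -55.54°, λ = atan2(p_y, p_x) ≈ -47.31°.

≈ 56°S, 47°W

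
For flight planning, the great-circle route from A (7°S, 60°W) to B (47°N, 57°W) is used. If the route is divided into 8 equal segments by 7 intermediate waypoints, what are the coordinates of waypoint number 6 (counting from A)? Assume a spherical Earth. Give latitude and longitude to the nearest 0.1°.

≈ (33.5°N, 58.0°W)

Convert each endpoint to a unit vector on the sphere (x = cos φ cos λ, y = cos φ sin λ, z = sin φ).
The central angle between the endpoints is δ = arccos(p₁·p₂) ≈ 0.944 rad (54.1°).
Interpolate at f = 6/8 with slerp weights a = sin((1−f)δ)/sin δ ≈ 0.289, b = sin(fδ)/sin δ ≈ 0.803.
p = a·p₁ + b·p₂ ≈ (0.441, -0.707, 0.552); φ = arcsin(p_z) ≈ 33.51°, λ = atan2(p_y, p_x) ≈ -58.03°.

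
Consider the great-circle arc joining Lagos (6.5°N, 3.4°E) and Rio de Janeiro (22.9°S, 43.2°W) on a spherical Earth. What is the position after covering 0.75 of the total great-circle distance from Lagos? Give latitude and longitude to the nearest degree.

The haversine formula gives a central angle δ ≈ 0.946 rad (54.2°) between the endpoints.
Interpolate at f = 0.75 with slerp weights a = sin((1−f)δ)/sin δ ≈ 0.289, b = sin(fδ)/sin δ ≈ 0.803.
p = a·p₁ + b·p₂ ≈ (0.826, -0.489, -0.280); φ = arcsin(p_z) ≈ -16.25°, λ = atan2(p_y, p_x) ≈ -30.65°.

≈ 16°S, 31°W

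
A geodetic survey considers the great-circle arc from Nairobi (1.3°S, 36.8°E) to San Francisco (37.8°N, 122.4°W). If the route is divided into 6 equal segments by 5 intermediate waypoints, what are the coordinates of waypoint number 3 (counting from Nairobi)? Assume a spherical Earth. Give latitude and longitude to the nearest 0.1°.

Convert each endpoint to a unit vector on the sphere (x = cos φ cos λ, y = cos φ sin λ, z = sin φ).
The central angle between the endpoints is δ = arccos(p₁·p₂) ≈ 2.422 rad (138.8°).
Interpolate at f = 3/6 with slerp weights a = sin((1−f)δ)/sin δ ≈ 1.421, b = sin(fδ)/sin δ ≈ 1.421.
p = a·p₁ + b·p₂ ≈ (0.536, -0.097, 0.839); φ = arcsin(p_z) ≈ 57.00°, λ = atan2(p_y, p_x) ≈ -10.26°.

≈ 57.0°N, 10.3°W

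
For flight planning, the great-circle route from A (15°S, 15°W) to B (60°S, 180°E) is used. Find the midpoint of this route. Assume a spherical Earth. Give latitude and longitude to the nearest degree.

From cos δ = sin φ₁ sin φ₂ + cos φ₁ cos φ₂ cos Δλ, the central angle is δ ≈ 1.816 rad (104.0°).
Interpolate at f = 1/2 with slerp weights a = sin((1−f)δ)/sin δ ≈ 0.812, b = sin(fδ)/sin δ ≈ 0.812.
p = a·p₁ + b·p₂ ≈ (0.352, -0.203, -0.914); φ = arcsin(p_z) ≈ -66.03°, λ = atan2(p_y, p_x) ≈ -30.00°.

≈ (66°S, 30°W)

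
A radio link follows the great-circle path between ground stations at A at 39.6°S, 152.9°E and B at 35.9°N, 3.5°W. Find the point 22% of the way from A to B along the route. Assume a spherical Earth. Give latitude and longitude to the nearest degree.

Convert each endpoint to a unit vector on the sphere (x = cos φ cos λ, y = cos φ sin λ, z = sin φ).
The central angle between the endpoints is δ = arccos(p₁·p₂) ≈ 2.811 rad (161.0°).
Interpolate at f = 0.22 with slerp weights a = sin((1−f)δ)/sin δ ≈ 2.502, b = sin(fδ)/sin δ ≈ 1.784.
p = a·p₁ + b·p₂ ≈ (-0.274, 0.790, -0.549); φ = arcsin(p_z) ≈ -33.28°, λ = atan2(p_y, p_x) ≈ 109.12°.

≈ 33°S, 109°E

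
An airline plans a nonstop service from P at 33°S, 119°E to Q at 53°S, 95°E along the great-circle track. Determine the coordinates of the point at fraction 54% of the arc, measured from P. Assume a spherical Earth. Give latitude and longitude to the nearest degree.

Write both endpoints as unit vectors p₁, p₂ with components (cos φ cos λ, cos φ sin λ, sin φ).
The central angle between the endpoints is δ = arccos(p₁·p₂) ≈ 0.460 rad (26.4°).
Interpolate at f = 0.54 with slerp weights a = sin((1−f)δ)/sin δ ≈ 0.473, b = sin(fδ)/sin δ ≈ 0.554.
p = a·p₁ + b·p₂ ≈ (-0.221, 0.679, -0.700); φ = arcsin(p_z) ≈ -44.42°, λ = atan2(p_y, p_x) ≈ 108.06°.

≈ 44°S, 108°E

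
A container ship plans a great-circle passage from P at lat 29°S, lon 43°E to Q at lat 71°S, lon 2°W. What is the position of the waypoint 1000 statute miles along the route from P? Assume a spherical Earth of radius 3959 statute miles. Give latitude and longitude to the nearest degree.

≈ lat 43°S, lon 37°E

The haversine formula gives a central angle δ ≈ 0.850 rad (48.7°) between the endpoints. The total great-circle distance is δ·R ≈ 0.850 × 3959 ≈ 3366 mi, so the target fraction is f = 1000/3366 ≈ 0.297.
Interpolate at f ≈ 0.297 with slerp weights a = sin((1−f)δ)/sin δ ≈ 0.749, b = sin(fδ)/sin δ ≈ 0.333.
p = a·p₁ + b·p₂ ≈ (0.587, 0.443, -0.677); φ = arcsin(p_z) ≈ -42.65°, λ = atan2(p_y, p_x) ≈ 37.03°.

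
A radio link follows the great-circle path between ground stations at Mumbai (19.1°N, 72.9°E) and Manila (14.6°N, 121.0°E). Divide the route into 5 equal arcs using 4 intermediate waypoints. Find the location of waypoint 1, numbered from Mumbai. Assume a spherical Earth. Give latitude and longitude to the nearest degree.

The haversine formula gives a central angle δ ≈ 0.805 rad (46.1°) between the endpoints.
Interpolate at f = 1/5 with slerp weights a = sin((1−f)δ)/sin δ ≈ 0.833, b = sin(fδ)/sin δ ≈ 0.222.
p = a·p₁ + b·p₂ ≈ (0.121, 0.937, 0.329); φ = arcsin(p_z) ≈ 19.18°, λ = atan2(p_y, p_x) ≈ 82.66°.

≈ 19°N, 83°E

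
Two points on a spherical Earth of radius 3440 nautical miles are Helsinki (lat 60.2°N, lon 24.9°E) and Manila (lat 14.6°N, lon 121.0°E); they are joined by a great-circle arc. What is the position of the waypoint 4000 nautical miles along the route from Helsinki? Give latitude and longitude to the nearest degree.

≈ lat 26°N, lon 113°E

Write both endpoints as unit vectors p₁, p₂ with components (cos φ cos λ, cos φ sin λ, sin φ).
The central angle between the endpoints is δ = arccos(p₁·p₂) ≈ 1.402 rad (80.3°). The total great-circle distance is δ·R ≈ 1.402 × 3440 ≈ 4824 nmi, so the target fraction is f = 4000/4824 ≈ 0.829.
Interpolate at f ≈ 0.829 with slerp weights a = sin((1−f)δ)/sin δ ≈ 0.241, b = sin(fδ)/sin δ ≈ 0.931.
p = a·p₁ + b·p₂ ≈ (-0.356, 0.823, 0.444); φ = arcsin(p_z) ≈ 26.33°, λ = atan2(p_y, p_x) ≈ 113.37°.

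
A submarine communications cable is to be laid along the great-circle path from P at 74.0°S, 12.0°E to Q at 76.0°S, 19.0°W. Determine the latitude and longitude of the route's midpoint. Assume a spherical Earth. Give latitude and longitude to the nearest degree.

Convert each endpoint to a unit vector on the sphere (x = cos φ cos λ, y = cos φ sin λ, z = sin φ).
The central angle between the endpoints is δ = arccos(p₁·p₂) ≈ 0.142 rad (8.2°).
Interpolate at f = 1/2 with slerp weights a = sin((1−f)δ)/sin δ ≈ 0.501, b = sin(fδ)/sin δ ≈ 0.501.
p = a·p₁ + b·p₂ ≈ (0.250, -0.011, -0.968); φ = arcsin(p_z) ≈ -75.52°, λ = atan2(p_y, p_x) ≈ -2.47°.

≈ 76°S, 2°W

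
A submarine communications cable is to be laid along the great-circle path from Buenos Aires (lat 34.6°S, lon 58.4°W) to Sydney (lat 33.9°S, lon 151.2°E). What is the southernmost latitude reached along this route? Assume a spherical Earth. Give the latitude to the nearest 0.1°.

≈ 69.4°S

The great circle lies in the plane with unit normal n̂ = (p₁ × p₂)/|p₁ × p₂|.
Here n̂_z ≈ -0.351; the vertex latitude is φ_max = arccos|n̂_z| ≈ 69.4°.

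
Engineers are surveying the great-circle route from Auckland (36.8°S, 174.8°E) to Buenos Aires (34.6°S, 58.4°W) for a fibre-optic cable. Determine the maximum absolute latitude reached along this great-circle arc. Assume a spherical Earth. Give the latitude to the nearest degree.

≈ 58°S

The great circle lies in the plane with unit normal n̂ = (p₁ × p₂)/|p₁ × p₂|.
Here n̂_z ≈ +0.529; the vertex latitude is φ_max = arccos|n̂_z| ≈ 58.1°.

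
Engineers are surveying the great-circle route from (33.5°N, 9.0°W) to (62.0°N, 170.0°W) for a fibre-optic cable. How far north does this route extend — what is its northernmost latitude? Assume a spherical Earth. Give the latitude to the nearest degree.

≈ 83°N

The great circle lies in the plane with unit normal n̂ = (p₁ × p₂)/|p₁ × p₂|.
Here n̂_z ≈ -0.128; the vertex latitude is φ_max = arccos|n̂_z| ≈ 82.6°.
Check via Clairaut: cos φ_max = |cos φ₁| · sin C = cos(33.5°)·sin(8.9°) ≈ 0.128, again giving ≈ 82.6°.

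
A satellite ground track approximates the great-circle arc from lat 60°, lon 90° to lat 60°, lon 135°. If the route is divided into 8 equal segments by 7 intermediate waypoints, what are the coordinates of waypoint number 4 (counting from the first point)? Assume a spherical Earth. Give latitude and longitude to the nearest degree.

Write both endpoints as unit vectors p₁, p₂ with components (cos φ cos λ, cos φ sin λ, sin φ).
The central angle between the endpoints is δ = arccos(p₁·p₂) ≈ 0.385 rad (22.1°).
Interpolate at f = 4/8 with slerp weights a = sin((1−f)δ)/sin δ ≈ 0.509, b = sin(fδ)/sin δ ≈ 0.509.
p = a·p₁ + b·p₂ ≈ (-0.180, 0.435, 0.882); φ = arcsin(p_z) ≈ 61.92°, λ = atan2(p_y, p_x) ≈ 112.50°.

≈ lat 62°, lon 112°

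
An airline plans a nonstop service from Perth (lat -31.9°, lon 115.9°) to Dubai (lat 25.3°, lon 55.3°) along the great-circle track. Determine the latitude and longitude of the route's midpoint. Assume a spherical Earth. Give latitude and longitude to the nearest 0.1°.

Write both endpoints as unit vectors p₁, p₂ with components (cos φ cos λ, cos φ sin λ, sin φ).
The central angle between the endpoints is δ = arccos(p₁·p₂) ≈ 1.419 rad (81.3°).
Interpolate at f = 1/2 with slerp weights a = sin((1−f)δ)/sin δ ≈ 0.659, b = sin(fδ)/sin δ ≈ 0.659.
p = a·p₁ + b·p₂ ≈ (0.095, 0.993, -0.067); φ = arcsin(p_z) ≈ -3.82°, λ = atan2(p_y, p_x) ≈ 84.55°.

≈ lat -3.8°, lon 84.5°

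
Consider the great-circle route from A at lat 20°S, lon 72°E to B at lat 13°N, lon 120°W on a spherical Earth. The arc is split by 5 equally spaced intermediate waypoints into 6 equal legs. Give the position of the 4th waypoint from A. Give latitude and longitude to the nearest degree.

Convert each endpoint to a unit vector on the sphere (x = cos φ cos λ, y = cos φ sin λ, z = sin φ).
The central angle between the endpoints is δ = arccos(p₁·p₂) ≈ 2.907 rad (166.5°).
Interpolate at f = 4/6 with slerp weights a = sin((1−f)δ)/sin δ ≈ 3.541, b = sin(fδ)/sin δ ≈ 4.010.
p = a·p₁ + b·p₂ ≈ (-0.925, -0.219, -0.309); φ = arcsin(p_z) ≈ -18.01°, λ = atan2(p_y, p_x) ≈ -166.68°.

≈ lat 18°S, lon 167°W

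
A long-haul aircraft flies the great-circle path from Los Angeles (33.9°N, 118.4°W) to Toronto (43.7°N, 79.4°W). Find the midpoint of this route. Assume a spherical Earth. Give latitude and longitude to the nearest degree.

≈ 40°N, 100°W

Write both endpoints as unit vectors p₁, p₂ with components (cos φ cos λ, cos φ sin λ, sin φ).
The central angle between the endpoints is δ = arccos(p₁·p₂) ≈ 0.552 rad (31.6°).
Interpolate at f = 1/2 with slerp weights a = sin((1−f)δ)/sin δ ≈ 0.520, b = sin(fδ)/sin δ ≈ 0.520.
p = a·p₁ + b·p₂ ≈ (-0.136, -0.749, 0.649); φ = arcsin(p_z) ≈ 40.45°, λ = atan2(p_y, p_x) ≈ -100.30°.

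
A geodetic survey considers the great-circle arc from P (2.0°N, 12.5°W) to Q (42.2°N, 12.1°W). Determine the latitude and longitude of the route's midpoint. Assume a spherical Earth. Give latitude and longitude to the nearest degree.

Write both endpoints as unit vectors p₁, p₂ with components (cos φ cos λ, cos φ sin λ, sin φ).
The central angle between the endpoints is δ = arccos(p₁·p₂) ≈ 0.702 rad (40.2°).
Interpolate at f = 1/2 with slerp weights a = sin((1−f)δ)/sin δ ≈ 0.532, b = sin(fδ)/sin δ ≈ 0.532.
p = a·p₁ + b·p₂ ≈ (0.905, -0.198, 0.376); φ = arcsin(p_z) ≈ 22.10°, λ = atan2(p_y, p_x) ≈ -12.33°.

≈ (22°N, 12°W)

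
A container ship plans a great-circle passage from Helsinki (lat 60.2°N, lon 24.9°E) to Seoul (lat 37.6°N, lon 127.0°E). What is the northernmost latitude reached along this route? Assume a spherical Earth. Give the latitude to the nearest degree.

≈ 65°N

The great circle lies in the plane with unit normal n̂ = (p₁ × p₂)/|p₁ × p₂|.
Here n̂_z ≈ +0.430; the vertex latitude is φ_max = arccos|n̂_z| ≈ 64.5°.
Check via Clairaut: cos φ_max = |cos φ₁| · sin C = cos(60.2°)·sin(60.0°) ≈ 0.430, again giving ≈ 64.5°.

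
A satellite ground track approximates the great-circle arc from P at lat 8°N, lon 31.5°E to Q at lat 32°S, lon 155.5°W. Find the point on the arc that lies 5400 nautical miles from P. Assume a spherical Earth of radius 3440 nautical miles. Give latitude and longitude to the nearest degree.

The haversine formula gives a central angle δ ≈ 2.708 rad (155.1°) between the endpoints. The total great-circle distance is δ·R ≈ 2.708 × 3440 ≈ 9314 nmi, so the target fraction is f = 5400/9314 ≈ 0.580.
Interpolate at f ≈ 0.580 with slerp weights a = sin((1−f)δ)/sin δ ≈ 2.159, b = sin(fδ)/sin δ ≈ 2.378.
p = a·p₁ + b·p₂ ≈ (-0.013, 0.281, -0.960); φ = arcsin(p_z) ≈ -73.69°, λ = atan2(p_y, p_x) ≈ 92.56°.

≈ lat 74°S, lon 93°E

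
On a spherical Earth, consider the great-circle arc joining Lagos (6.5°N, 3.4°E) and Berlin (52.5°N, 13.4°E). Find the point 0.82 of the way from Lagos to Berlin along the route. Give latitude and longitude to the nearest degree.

≈ 44°N, 11°E

From cos δ = sin φ₁ sin φ₂ + cos φ₁ cos φ₂ cos Δλ, the central angle is δ ≈ 0.816 rad (46.7°).
Interpolate at f = 0.82 with slerp weights a = sin((1−f)δ)/sin δ ≈ 0.201, b = sin(fδ)/sin δ ≈ 0.852.
p = a·p₁ + b·p₂ ≈ (0.704, 0.132, 0.698); φ = arcsin(p_z) ≈ 44.29°, λ = atan2(p_y, p_x) ≈ 10.62°.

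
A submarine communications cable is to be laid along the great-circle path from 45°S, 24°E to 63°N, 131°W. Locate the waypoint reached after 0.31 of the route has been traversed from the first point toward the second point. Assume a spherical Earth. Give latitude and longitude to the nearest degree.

≈ 0°N, 2°E

From cos δ = sin φ₁ sin φ₂ + cos φ₁ cos φ₂ cos Δλ, the central angle is δ ≈ 2.741 rad (157.1°).
Interpolate at f = 0.31 with slerp weights a = sin((1−f)δ)/sin δ ≈ 2.436, b = sin(fδ)/sin δ ≈ 1.928.
p = a·p₁ + b·p₂ ≈ (0.999, 0.040, -0.004); φ = arcsin(p_z) ≈ -0.26°, λ = atan2(p_y, p_x) ≈ 2.29°.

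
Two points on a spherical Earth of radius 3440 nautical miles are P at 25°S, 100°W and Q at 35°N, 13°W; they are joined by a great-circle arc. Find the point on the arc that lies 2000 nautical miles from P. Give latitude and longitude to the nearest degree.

≈ 5°S, 73°W

The haversine formula gives a central angle δ ≈ 1.776 rad (101.7°) between the endpoints. The total great-circle distance is δ·R ≈ 1.776 × 3440 ≈ 6109 nmi, so the target fraction is f = 2000/6109 ≈ 0.327.
Interpolate at f ≈ 0.327 with slerp weights a = sin((1−f)δ)/sin δ ≈ 0.950, b = sin(fδ)/sin δ ≈ 0.561.
p = a·p₁ + b·p₂ ≈ (0.298, -0.951, -0.080); φ = arcsin(p_z) ≈ -4.57°, λ = atan2(p_y, p_x) ≈ -72.59°.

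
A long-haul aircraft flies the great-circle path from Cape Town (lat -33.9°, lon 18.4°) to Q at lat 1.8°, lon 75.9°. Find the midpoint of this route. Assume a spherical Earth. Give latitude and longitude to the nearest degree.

≈ lat -18°, lon 50°

Convert each endpoint to a unit vector on the sphere (x = cos φ cos λ, y = cos φ sin λ, z = sin φ).
The central angle between the endpoints is δ = arccos(p₁·p₂) ≈ 1.128 rad (64.6°).
Interpolate at f = 1/2 with slerp weights a = sin((1−f)δ)/sin δ ≈ 0.592, b = sin(fδ)/sin δ ≈ 0.592.
p = a·p₁ + b·p₂ ≈ (0.610, 0.729, -0.311); φ = arcsin(p_z) ≈ -18.14°, λ = atan2(p_y, p_x) ≈ 50.06°.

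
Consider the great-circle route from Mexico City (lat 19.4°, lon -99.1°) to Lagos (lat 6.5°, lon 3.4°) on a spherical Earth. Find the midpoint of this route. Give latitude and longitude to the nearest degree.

≈ lat 20°, lon -46°

From cos δ = sin φ₁ sin φ₂ + cos φ₁ cos φ₂ cos Δλ, the central angle is δ ≈ 1.737 rad (99.5°).
Interpolate at f = 1/2 with slerp weights a = sin((1−f)δ)/sin δ ≈ 0.774, b = sin(fδ)/sin δ ≈ 0.774.
p = a·p₁ + b·p₂ ≈ (0.652, -0.675, 0.345); φ = arcsin(p_z) ≈ 20.16°, λ = atan2(p_y, p_x) ≈ -45.99°.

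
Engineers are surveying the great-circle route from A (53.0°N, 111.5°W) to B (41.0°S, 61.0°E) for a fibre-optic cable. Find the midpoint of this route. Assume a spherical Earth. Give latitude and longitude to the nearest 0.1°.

≈ (38.9°N, 34.6°E)

Convert each endpoint to a unit vector on the sphere (x = cos φ cos λ, y = cos φ sin λ, z = sin φ).
The central angle between the endpoints is δ = arccos(p₁·p₂) ≈ 2.914 rad (167.0°).
Interpolate at f = 1/2 with slerp weights a = sin((1−f)δ)/sin δ ≈ 4.408, b = sin(fδ)/sin δ ≈ 4.408.
p = a·p₁ + b·p₂ ≈ (0.641, 0.441, 0.628); φ = arcsin(p_z) ≈ 38.93°, λ = atan2(p_y, p_x) ≈ 34.57°.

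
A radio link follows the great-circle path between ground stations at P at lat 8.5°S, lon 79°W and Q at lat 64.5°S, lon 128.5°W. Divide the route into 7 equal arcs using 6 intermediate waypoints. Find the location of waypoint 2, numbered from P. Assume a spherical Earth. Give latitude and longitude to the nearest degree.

≈ lat 26°S, lon 86°W

Convert each endpoint to a unit vector on the sphere (x = cos φ cos λ, y = cos φ sin λ, z = sin φ).
The central angle between the endpoints is δ = arccos(p₁·p₂) ≈ 1.148 rad (65.8°).
Interpolate at f = 2/7 with slerp weights a = sin((1−f)δ)/sin δ ≈ 0.802, b = sin(fδ)/sin δ ≈ 0.353.
p = a·p₁ + b·p₂ ≈ (0.057, -0.897, -0.437); φ = arcsin(p_z) ≈ -25.94°, λ = atan2(p_y, p_x) ≈ -86.39°.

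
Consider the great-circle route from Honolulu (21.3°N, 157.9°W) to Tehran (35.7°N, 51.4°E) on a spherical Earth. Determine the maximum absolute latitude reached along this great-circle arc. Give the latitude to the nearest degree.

≈ 66°N

The great circle lies in the plane with unit normal n̂ = (p₁ × p₂)/|p₁ × p₂|.
Here n̂_z ≈ -0.414; the vertex latitude is φ_max = arccos|n̂_z| ≈ 65.5°.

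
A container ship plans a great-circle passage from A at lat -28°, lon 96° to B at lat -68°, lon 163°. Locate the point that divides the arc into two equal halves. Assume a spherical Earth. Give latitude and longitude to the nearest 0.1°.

≈ lat -52.1°, lon 114.5°

The haversine formula gives a central angle δ ≈ 0.971 rad (55.6°) between the endpoints.
Interpolate at f = 1/2 with slerp weights a = sin((1−f)δ)/sin δ ≈ 0.565, b = sin(fδ)/sin δ ≈ 0.565.
p = a·p₁ + b·p₂ ≈ (-0.255, 0.558, -0.790); φ = arcsin(p_z) ≈ -52.14°, λ = atan2(p_y, p_x) ≈ 114.52°.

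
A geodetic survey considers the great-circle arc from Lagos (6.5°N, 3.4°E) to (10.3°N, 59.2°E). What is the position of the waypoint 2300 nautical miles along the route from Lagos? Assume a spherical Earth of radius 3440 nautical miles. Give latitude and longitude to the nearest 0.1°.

Convert each endpoint to a unit vector on the sphere (x = cos φ cos λ, y = cos φ sin λ, z = sin φ).
The central angle between the endpoints is δ = arccos(p₁·p₂) ≈ 0.965 rad (55.3°). The total great-circle distance is δ·R ≈ 0.965 × 3440 ≈ 3318 nmi, so the target fraction is f = 2300/3318 ≈ 0.693.
Interpolate at f ≈ 0.693 with slerp weights a = sin((1−f)δ)/sin δ ≈ 0.355, b = sin(fδ)/sin δ ≈ 0.754.
p = a·p₁ + b·p₂ ≈ (0.732, 0.658, 0.175); φ = arcsin(p_z) ≈ 10.08°, λ = atan2(p_y, p_x) ≈ 41.97°.

≈ (10.1°N, 42.0°E)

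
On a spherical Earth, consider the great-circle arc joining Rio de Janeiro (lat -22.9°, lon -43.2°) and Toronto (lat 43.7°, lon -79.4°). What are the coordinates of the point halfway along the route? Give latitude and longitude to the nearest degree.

≈ lat 11°, lon -59°

The haversine formula gives a central angle δ ≈ 1.299 rad (74.4°) between the endpoints.
Interpolate at f = 1/2 with slerp weights a = sin((1−f)δ)/sin δ ≈ 0.628, b = sin(fδ)/sin δ ≈ 0.628.
p = a·p₁ + b·p₂ ≈ (0.505, -0.842, 0.189); φ = arcsin(p_z) ≈ 10.92°, λ = atan2(p_y, p_x) ≈ -59.04°.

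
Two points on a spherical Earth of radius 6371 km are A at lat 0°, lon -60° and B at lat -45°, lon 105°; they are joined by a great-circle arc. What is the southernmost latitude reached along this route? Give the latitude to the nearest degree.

≈ -75°

The great circle lies in the plane with unit normal n̂ = (p₁ × p₂)/|p₁ × p₂|.
Here n̂_z ≈ +0.251; the vertex latitude is φ_max = arccos|n̂_z| ≈ 75.5°.
Check via Clairaut: cos φ_max = |cos φ₁| · sin C = cos(0.0°)·sin(165.5°) ≈ 0.251, again giving ≈ 75.5°.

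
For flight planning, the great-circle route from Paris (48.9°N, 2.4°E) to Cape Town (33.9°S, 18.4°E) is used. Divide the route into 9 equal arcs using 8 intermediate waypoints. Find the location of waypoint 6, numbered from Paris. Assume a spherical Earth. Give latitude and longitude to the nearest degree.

≈ 6°S, 13°E

From cos δ = sin φ₁ sin φ₂ + cos φ₁ cos φ₂ cos Δλ, the central angle is δ ≈ 1.466 rad (84.0°).
Interpolate at f = 6/9 with slerp weights a = sin((1−f)δ)/sin δ ≈ 0.472, b = sin(fδ)/sin δ ≈ 0.834.
p = a·p₁ + b·p₂ ≈ (0.967, 0.231, -0.109); φ = arcsin(p_z) ≈ -6.27°, λ = atan2(p_y, p_x) ≈ 13.46°.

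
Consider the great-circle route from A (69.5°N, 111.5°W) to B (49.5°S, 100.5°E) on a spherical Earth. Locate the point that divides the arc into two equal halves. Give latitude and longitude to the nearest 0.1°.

Convert each endpoint to a unit vector on the sphere (x = cos φ cos λ, y = cos φ sin λ, z = sin φ).
The central angle between the endpoints is δ = arccos(p₁·p₂) ≈ 2.702 rad (154.8°).
Interpolate at f = 1/2 with slerp weights a = sin((1−f)δ)/sin δ ≈ 2.296, b = sin(fδ)/sin δ ≈ 2.296.
p = a·p₁ + b·p₂ ≈ (-0.566, 0.718, 0.405); φ = arcsin(p_z) ≈ 23.87°, λ = atan2(p_y, p_x) ≈ 128.27°.

≈ (23.9°N, 128.3°E)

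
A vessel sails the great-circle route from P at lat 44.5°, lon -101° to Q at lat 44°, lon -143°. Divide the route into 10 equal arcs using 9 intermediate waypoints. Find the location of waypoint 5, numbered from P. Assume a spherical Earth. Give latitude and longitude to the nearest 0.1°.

From cos δ = sin φ₁ sin φ₂ + cos φ₁ cos φ₂ cos Δλ, the central angle is δ ≈ 0.519 rad (29.8°).
Interpolate at f = 5/10 with slerp weights a = sin((1−f)δ)/sin δ ≈ 0.517, b = sin(fδ)/sin δ ≈ 0.517.
p = a·p₁ + b·p₂ ≈ (-0.368, -0.586, 0.722); φ = arcsin(p_z) ≈ 46.22°, λ = atan2(p_y, p_x) ≈ -122.09°.

≈ lat 46.2°, lon -122.1°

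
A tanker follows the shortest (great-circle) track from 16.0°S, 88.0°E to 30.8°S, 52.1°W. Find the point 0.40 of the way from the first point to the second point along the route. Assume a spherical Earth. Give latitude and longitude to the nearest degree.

The haversine formula gives a central angle δ ≈ 2.086 rad (119.5°) between the endpoints.
Interpolate at f = 0.40 with slerp weights a = sin((1−f)δ)/sin δ ≈ 1.091, b = sin(fδ)/sin δ ≈ 0.851.
p = a·p₁ + b·p₂ ≈ (0.486, 0.471, -0.736); φ = arcsin(p_z) ≈ -47.43°, λ = atan2(p_y, p_x) ≈ 44.12°.

≈ 47°S, 44°E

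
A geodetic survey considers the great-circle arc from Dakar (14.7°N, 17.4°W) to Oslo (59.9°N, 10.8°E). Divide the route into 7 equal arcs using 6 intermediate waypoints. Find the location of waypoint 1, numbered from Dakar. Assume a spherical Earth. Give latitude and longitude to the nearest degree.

Write both endpoints as unit vectors p₁, p₂ with components (cos φ cos λ, cos φ sin λ, sin φ).
The central angle between the endpoints is δ = arccos(p₁·p₂) ≈ 0.867 rad (49.7°).
Interpolate at f = 1/7 with slerp weights a = sin((1−f)δ)/sin δ ≈ 0.887, b = sin(fδ)/sin δ ≈ 0.162.
p = a·p₁ + b·p₂ ≈ (0.899, -0.241, 0.365); φ = arcsin(p_z) ≈ 21.43°, λ = atan2(p_y, p_x) ≈ -15.04°.

≈ 21°N, 15°W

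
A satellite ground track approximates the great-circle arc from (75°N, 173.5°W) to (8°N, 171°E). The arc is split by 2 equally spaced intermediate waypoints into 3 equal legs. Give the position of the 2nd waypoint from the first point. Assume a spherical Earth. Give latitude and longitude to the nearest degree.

Write both endpoints as unit vectors p₁, p₂ with components (cos φ cos λ, cos φ sin λ, sin φ).
The central angle between the endpoints is δ = arccos(p₁·p₂) ≈ 1.179 rad (67.6°).
Interpolate at f = 2/3 with slerp weights a = sin((1−f)δ)/sin δ ≈ 0.414, b = sin(fδ)/sin δ ≈ 0.766.
p = a·p₁ + b·p₂ ≈ (-0.855, 0.106, 0.507); φ = arcsin(p_z) ≈ 30.46°, λ = atan2(p_y, p_x) ≈ 172.91°.

≈ (30°N, 173°E)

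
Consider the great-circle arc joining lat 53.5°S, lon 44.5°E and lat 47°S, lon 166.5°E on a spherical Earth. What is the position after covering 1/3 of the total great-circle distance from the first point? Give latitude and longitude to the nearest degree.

≈ lat 67°S, lon 83°E

The haversine formula gives a central angle δ ≈ 1.189 rad (68.1°) between the endpoints.
Interpolate at f = 1/3 with slerp weights a = sin((1−f)δ)/sin δ ≈ 0.767, b = sin(fδ)/sin δ ≈ 0.416.
p = a·p₁ + b·p₂ ≈ (0.050, 0.386, -0.921); φ = arcsin(p_z) ≈ -67.09°, λ = atan2(p_y, p_x) ≈ 82.66°.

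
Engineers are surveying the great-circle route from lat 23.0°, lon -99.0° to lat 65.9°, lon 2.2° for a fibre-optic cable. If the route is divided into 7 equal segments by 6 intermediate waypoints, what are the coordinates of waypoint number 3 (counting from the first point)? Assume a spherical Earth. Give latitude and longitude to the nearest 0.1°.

Convert each endpoint to a unit vector on the sphere (x = cos φ cos λ, y = cos φ sin λ, z = sin φ).
The central angle between the endpoints is δ = arccos(p₁·p₂) ≈ 1.283 rad (73.5°).
Interpolate at f = 3/7 with slerp weights a = sin((1−f)δ)/sin δ ≈ 0.698, b = sin(fδ)/sin δ ≈ 0.545.
p = a·p₁ + b·p₂ ≈ (0.122, -0.626, 0.770); φ = arcsin(p_z) ≈ 50.37°, λ = atan2(p_y, p_x) ≈ -78.98°.

≈ lat 50.4°, lon -79.0°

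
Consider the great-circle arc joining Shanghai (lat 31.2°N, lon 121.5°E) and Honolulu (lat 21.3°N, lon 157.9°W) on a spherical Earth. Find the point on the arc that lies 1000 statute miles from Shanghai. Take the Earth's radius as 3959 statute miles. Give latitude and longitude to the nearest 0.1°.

≈ lat 33.6°N, lon 138.4°E

From cos δ = sin φ₁ sin φ₂ + cos φ₁ cos φ₂ cos Δλ, the central angle is δ ≈ 1.247 rad (71.4°). The total great-circle distance is δ·R ≈ 1.247 × 3959 ≈ 4936 mi, so the target fraction is f = 1000/4936 ≈ 0.203.
Interpolate at f ≈ 0.203 with slerp weights a = sin((1−f)δ)/sin δ ≈ 0.884, b = sin(fδ)/sin δ ≈ 0.264.
p = a·p₁ + b·p₂ ≈ (-0.623, 0.553, 0.554); φ = arcsin(p_z) ≈ 33.63°, λ = atan2(p_y, p_x) ≈ 138.42°.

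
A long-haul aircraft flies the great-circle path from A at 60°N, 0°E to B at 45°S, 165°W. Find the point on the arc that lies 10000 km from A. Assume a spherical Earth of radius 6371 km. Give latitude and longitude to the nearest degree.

≈ 23°N, 138°W

From cos δ = sin φ₁ sin φ₂ + cos φ₁ cos φ₂ cos Δλ, the central angle is δ ≈ 2.837 rad (162.5°). The total great-circle distance is δ·R ≈ 2.837 × 6371 ≈ 18073 km, so the target fraction is f = 10000/18073 ≈ 0.553.
Interpolate at f ≈ 0.553 with slerp weights a = sin((1−f)δ)/sin δ ≈ 3.179, b = sin(fδ)/sin δ ≈ 3.331.
p = a·p₁ + b·p₂ ≈ (-0.686, -0.610, 0.397); φ = arcsin(p_z) ≈ 23.41°, λ = atan2(p_y, p_x) ≈ -138.37°.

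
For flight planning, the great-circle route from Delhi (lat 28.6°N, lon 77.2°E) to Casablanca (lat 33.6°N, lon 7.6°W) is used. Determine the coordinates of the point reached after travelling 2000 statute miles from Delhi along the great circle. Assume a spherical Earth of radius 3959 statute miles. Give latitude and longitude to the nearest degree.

≈ lat 38°N, lon 44°E

Write both endpoints as unit vectors p₁, p₂ with components (cos φ cos λ, cos φ sin λ, sin φ).
The central angle between the endpoints is δ = arccos(p₁·p₂) ≈ 1.233 rad (70.7°). The total great-circle distance is δ·R ≈ 1.233 × 3959 ≈ 4882 mi, so the target fraction is f = 2000/4882 ≈ 0.410.
Interpolate at f ≈ 0.410 with slerp weights a = sin((1−f)δ)/sin δ ≈ 0.705, b = sin(fδ)/sin δ ≈ 0.513.
p = a·p₁ + b·p₂ ≈ (0.561, 0.547, 0.621); φ = arcsin(p_z) ≈ 38.42°, λ = atan2(p_y, p_x) ≈ 44.31°.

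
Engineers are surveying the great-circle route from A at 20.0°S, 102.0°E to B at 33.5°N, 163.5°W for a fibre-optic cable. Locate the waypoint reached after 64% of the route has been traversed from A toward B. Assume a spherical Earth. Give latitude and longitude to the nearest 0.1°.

≈ 18.0°N, 158.1°E

Convert each endpoint to a unit vector on the sphere (x = cos φ cos λ, y = cos φ sin λ, z = sin φ).
The central angle between the endpoints is δ = arccos(p₁·p₂) ≈ 1.824 rad (104.5°).
Interpolate at f = 0.64 with slerp weights a = sin((1−f)δ)/sin δ ≈ 0.630, b = sin(fδ)/sin δ ≈ 0.950.
p = a·p₁ + b·p₂ ≈ (-0.883, 0.355, 0.309); φ = arcsin(p_z) ≈ 17.98°, λ = atan2(p_y, p_x) ≈ 158.12°.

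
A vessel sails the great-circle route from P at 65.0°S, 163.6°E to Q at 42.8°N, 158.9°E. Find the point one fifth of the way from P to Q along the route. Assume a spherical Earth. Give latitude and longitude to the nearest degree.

From cos δ = sin φ₁ sin φ₂ + cos φ₁ cos φ₂ cos Δλ, the central angle is δ ≈ 1.883 rad (107.9°).
Interpolate at f = 1/5 with slerp weights a = sin((1−f)δ)/sin δ ≈ 1.048, b = sin(fδ)/sin δ ≈ 0.386.
p = a·p₁ + b·p₂ ≈ (-0.690, 0.227, -0.688); φ = arcsin(p_z) ≈ -43.45°, λ = atan2(p_y, p_x) ≈ 161.77°.

≈ 43°S, 162°E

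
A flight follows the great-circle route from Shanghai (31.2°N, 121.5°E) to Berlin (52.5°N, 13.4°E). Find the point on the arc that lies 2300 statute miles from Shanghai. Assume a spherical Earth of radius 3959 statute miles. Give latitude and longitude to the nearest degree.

Convert each endpoint to a unit vector on the sphere (x = cos φ cos λ, y = cos φ sin λ, z = sin φ).
The central angle between the endpoints is δ = arccos(p₁·p₂) ≈ 1.319 rad (75.6°). The total great-circle distance is δ·R ≈ 1.319 × 3959 ≈ 5222 mi, so the target fraction is f = 2300/5222 ≈ 0.440.
Interpolate at f ≈ 0.440 with slerp weights a = sin((1−f)δ)/sin δ ≈ 0.695, b = sin(fδ)/sin δ ≈ 0.567.
p = a·p₁ + b·p₂ ≈ (0.025, 0.587, 0.809); φ = arcsin(p_z) ≈ 54.04°, λ = atan2(p_y, p_x) ≈ 87.55°.

≈ 54°N, 88°E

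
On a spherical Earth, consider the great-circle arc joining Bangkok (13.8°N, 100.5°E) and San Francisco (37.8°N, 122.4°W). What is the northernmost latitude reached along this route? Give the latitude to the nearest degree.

≈ 55°N

The great circle lies in the plane with unit normal n̂ = (p₁ × p₂)/|p₁ × p₂|.
Here n̂_z ≈ +0.574; the vertex latitude is φ_max = arccos|n̂_z| ≈ 54.9°.
Check via Clairaut: cos φ_max = |cos φ₁| · sin C = cos(13.8°)·sin(36.3°) ≈ 0.574, again giving ≈ 54.9°.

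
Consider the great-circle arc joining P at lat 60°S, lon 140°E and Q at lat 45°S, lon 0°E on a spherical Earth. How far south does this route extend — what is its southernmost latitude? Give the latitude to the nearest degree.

The great circle lies in the plane with unit normal n̂ = (p₁ × p₂)/|p₁ × p₂|.
Here n̂_z ≈ -0.242; the vertex latitude is φ_max = arccos|n̂_z| ≈ 76.0°.

≈ 76°S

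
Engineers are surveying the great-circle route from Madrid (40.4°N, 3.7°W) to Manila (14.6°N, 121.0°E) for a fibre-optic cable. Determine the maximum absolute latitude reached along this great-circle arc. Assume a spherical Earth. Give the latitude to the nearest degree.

≈ 51°N

The great circle lies in the plane with unit normal n̂ = (p₁ × p₂)/|p₁ × p₂|.
Here n̂_z ≈ +0.627; the vertex latitude is φ_max = arccos|n̂_z| ≈ 51.2°.
Check via Clairaut: cos φ_max = |cos φ₁| · sin C = cos(40.4°)·sin(55.4°) ≈ 0.627, again giving ≈ 51.2°.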